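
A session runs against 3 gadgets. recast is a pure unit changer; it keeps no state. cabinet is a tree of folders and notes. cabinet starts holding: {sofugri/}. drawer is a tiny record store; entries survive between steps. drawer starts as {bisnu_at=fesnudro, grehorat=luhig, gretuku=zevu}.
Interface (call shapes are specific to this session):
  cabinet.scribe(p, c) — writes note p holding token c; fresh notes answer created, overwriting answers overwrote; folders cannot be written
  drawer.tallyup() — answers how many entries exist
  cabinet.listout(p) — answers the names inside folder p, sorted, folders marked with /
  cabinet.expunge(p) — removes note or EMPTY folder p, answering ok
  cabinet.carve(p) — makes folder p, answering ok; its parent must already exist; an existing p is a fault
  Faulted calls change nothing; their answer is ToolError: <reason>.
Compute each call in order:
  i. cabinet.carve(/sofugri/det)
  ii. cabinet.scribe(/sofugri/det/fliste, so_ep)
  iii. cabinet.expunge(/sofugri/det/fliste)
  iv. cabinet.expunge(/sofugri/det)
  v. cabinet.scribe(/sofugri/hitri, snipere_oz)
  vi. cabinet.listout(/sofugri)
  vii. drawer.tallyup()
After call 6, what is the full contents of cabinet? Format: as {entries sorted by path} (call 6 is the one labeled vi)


Answer: {sofugri/, sofugri/hitri=snipere_oz}

Derivation:
Next I call carve(p: /sofugri/det): ok.
Now I run scribe(p: /sofugri/det/fliste, c: so_ep), which returns created.
I run expunge(p: /sofugri/det/fliste), and observe ok.
Invoking expunge(p: /sofugri/det), and see ok.
Now I run scribe(p: /sofugri/hitri, c: snipere_oz), which returns created.
I invoke listout(p: /sofugri), which returns [hitri].
I run tallyup(), giving 3.


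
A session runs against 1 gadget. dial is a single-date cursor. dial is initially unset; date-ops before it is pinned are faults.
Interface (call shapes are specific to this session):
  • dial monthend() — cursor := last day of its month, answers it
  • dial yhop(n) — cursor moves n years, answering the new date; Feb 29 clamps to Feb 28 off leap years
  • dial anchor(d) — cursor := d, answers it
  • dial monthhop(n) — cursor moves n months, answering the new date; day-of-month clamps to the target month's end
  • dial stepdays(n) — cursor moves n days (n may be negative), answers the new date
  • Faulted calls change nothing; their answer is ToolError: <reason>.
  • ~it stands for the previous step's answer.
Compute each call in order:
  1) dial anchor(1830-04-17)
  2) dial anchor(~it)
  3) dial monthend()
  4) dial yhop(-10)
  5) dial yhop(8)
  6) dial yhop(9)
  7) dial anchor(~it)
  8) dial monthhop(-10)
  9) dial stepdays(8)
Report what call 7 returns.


→ dial anchor(d: 1830-04-17)
← 1830-04-17
→ dial anchor(d: ~it)
← 1830-04-17
→ dial monthend()
← 1830-04-30
→ dial yhop(n: -10)
← 1820-04-30
→ dial yhop(n: 8)
← 1828-04-30
→ dial yhop(n: 9)
← 1837-04-30
→ dial anchor(d: ~it)
← 1837-04-30
→ dial monthhop(n: -10)
← 1836-06-30
→ dial stepdays(n: 8)
← 1836-07-08

Answer: 1837-04-30


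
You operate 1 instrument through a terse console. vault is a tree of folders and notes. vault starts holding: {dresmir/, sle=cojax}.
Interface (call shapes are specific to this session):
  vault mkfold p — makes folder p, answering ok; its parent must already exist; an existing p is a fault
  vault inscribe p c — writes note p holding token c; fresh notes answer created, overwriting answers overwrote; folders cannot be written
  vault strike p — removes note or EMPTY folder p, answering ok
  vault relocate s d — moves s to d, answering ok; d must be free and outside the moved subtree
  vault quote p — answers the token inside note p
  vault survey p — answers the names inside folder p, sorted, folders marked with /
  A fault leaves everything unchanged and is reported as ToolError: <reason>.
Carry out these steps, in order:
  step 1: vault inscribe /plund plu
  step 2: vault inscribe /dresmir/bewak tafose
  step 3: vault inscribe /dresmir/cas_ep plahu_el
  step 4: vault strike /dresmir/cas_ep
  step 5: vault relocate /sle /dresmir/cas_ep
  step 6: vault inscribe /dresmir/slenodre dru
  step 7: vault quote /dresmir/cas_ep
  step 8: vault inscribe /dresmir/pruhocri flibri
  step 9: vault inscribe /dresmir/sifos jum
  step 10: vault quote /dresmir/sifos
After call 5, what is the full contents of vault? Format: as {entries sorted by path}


Answer: {dresmir/, dresmir/bewak=tafose, dresmir/cas_ep=cojax, plund=plu}

Derivation:
Next I call vault inscribe using p: /plund, c: plu, and get created.
I run vault inscribe using p: /dresmir/bewak, c: tafose, → created.
Next I call vault inscribe using p: /dresmir/cas_ep, c: plahu_el, — result: created.
Next I call vault strike using p: /dresmir/cas_ep, — result: ok.
Invoking vault relocate using s: /sle, d: /dresmir/cas_ep, yielding ok.
Next I call vault inscribe using p: /dresmir/slenodre, c: dru, and get created.
Calling vault quote using p: /dresmir/cas_ep, giving cojax.
Next I call vault inscribe using p: /dresmir/pruhocri, c: flibri, and get created.
Then vault inscribe using p: /dresmir/sifos, c: jum, — result: created.
Invoking vault quote using p: /dresmir/sifos, and get jum.


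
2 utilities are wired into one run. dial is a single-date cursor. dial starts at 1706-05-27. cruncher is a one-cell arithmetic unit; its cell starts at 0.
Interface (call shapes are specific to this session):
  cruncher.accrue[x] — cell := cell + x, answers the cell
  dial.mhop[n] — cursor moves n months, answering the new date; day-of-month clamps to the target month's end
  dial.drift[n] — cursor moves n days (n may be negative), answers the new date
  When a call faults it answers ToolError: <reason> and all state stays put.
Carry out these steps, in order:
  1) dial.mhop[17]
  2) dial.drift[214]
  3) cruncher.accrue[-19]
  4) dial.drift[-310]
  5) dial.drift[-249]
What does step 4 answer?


>> dial.mhop(n=17)
<< 1707-10-27
>> dial.drift(n=214)
<< 1708-05-28
>> cruncher.accrue(x=-19)
<< -19
>> dial.drift(n=-310)
<< 1707-07-23
>> dial.drift(n=-249)
<< 1706-11-16

Answer: 1707-07-23


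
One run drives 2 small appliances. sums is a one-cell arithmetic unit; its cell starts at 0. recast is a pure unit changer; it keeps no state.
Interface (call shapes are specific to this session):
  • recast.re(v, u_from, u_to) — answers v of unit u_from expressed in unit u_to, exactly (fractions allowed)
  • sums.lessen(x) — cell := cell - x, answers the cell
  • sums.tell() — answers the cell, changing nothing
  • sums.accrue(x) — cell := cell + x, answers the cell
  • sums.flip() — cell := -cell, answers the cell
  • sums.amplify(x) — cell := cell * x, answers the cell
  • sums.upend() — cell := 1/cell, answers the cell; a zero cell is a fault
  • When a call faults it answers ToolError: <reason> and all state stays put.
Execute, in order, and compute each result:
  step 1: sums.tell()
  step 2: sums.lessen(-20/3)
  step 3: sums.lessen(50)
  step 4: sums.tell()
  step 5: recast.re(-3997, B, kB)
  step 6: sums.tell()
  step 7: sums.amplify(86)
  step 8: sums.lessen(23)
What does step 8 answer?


Answer: -11249/3

Derivation:
>> sums.tell()
<< 0
>> sums.lessen(x→-20/3)
<< 20/3
>> sums.lessen(x→50)
<< -130/3
>> sums.tell()
<< -130/3
>> recast.re(v→-3997, u_from→B, u_to→kB)
<< -3997/1000
>> sums.tell()
<< -130/3
>> sums.amplify(x→86)
<< -11180/3
>> sums.lessen(x→23)
<< -11249/3


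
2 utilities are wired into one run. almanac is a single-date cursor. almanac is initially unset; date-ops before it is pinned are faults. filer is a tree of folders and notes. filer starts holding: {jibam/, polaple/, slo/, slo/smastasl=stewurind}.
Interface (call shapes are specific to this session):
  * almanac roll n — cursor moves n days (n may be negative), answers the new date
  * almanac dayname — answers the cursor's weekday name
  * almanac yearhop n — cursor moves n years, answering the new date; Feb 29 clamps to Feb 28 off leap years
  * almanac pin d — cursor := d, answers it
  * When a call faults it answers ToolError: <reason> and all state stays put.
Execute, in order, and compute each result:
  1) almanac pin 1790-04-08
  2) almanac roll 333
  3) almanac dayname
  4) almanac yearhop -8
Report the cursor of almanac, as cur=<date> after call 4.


Answer: cur=1783-03-07

Derivation:
>> almanac pin(d: 1790-04-08)
<< 1790-04-08
>> almanac roll(n: 333)
<< 1791-03-07
>> almanac dayname()
<< Monday
>> almanac yearhop(n: -8)
<< 1783-03-07


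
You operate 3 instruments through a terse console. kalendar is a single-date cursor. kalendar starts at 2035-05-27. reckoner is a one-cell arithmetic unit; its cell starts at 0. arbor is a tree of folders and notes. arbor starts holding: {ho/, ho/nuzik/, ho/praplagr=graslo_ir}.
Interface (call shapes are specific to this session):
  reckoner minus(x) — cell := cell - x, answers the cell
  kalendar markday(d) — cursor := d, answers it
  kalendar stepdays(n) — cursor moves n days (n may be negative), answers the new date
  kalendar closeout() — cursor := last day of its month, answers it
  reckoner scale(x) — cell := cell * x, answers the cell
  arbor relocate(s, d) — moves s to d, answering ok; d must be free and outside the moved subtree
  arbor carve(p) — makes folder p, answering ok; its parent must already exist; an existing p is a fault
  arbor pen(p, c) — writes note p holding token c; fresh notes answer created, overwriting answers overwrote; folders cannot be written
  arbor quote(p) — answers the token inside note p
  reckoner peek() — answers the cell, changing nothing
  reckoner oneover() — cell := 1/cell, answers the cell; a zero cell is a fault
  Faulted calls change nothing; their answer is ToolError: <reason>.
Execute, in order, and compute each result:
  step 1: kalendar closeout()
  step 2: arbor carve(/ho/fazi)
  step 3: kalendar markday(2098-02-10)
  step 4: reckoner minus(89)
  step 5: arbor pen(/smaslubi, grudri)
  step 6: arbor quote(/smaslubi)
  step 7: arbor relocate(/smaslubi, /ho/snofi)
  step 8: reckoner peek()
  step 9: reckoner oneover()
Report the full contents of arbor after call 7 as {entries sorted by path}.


-> kalendar closeout()
<- 2035-05-31
-> arbor carve(p='/ho/fazi')
<- ok
-> kalendar markday(d='2098-02-10')
<- 2098-02-10
-> reckoner minus(x='89')
<- -89
-> arbor pen(p='/smaslubi', c='grudri')
<- created
-> arbor quote(p='/smaslubi')
<- grudri
-> arbor relocate(s='/smaslubi', d='/ho/snofi')
<- ok
-> reckoner peek()
<- -89
-> reckoner oneover()
<- -1/89

Answer: {ho/, ho/fazi/, ho/nuzik/, ho/praplagr=graslo_ir, ho/snofi=grudri}


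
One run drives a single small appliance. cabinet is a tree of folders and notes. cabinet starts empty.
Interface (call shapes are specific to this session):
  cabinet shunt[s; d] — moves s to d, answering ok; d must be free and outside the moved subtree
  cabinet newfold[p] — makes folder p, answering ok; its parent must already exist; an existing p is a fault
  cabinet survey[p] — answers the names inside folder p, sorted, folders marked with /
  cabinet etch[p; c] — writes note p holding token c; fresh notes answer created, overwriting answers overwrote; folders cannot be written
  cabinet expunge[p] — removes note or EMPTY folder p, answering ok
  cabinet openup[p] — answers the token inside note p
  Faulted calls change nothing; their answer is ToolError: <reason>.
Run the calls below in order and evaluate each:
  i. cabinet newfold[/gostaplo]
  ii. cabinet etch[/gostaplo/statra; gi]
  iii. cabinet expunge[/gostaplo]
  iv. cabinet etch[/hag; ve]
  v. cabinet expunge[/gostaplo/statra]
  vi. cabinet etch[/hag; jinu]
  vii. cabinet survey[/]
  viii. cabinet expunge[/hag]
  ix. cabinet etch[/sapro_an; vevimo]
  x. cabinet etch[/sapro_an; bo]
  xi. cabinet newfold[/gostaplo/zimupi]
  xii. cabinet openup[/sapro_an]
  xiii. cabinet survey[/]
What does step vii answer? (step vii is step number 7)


Answer: [gostaplo/, hag]

Derivation:
·→ cabinet newfold(p: /gostaplo)
·← ok
·→ cabinet etch(p: /gostaplo/statra, c: gi)
·← created
·→ cabinet expunge(p: /gostaplo)
·← ToolError: not empty
·→ cabinet etch(p: /hag, c: ve)
·← created
·→ cabinet expunge(p: /gostaplo/statra)
·← ok
·→ cabinet etch(p: /hag, c: jinu)
·← overwrote
·→ cabinet survey(p: /)
·← [gostaplo/, hag]
·→ cabinet expunge(p: /hag)
·← ok
·→ cabinet etch(p: /sapro_an, c: vevimo)
·← created
·→ cabinet etch(p: /sapro_an, c: bo)
·← overwrote
·→ cabinet newfold(p: /gostaplo/zimupi)
·← ok
·→ cabinet openup(p: /sapro_an)
·← bo
·→ cabinet survey(p: /)
·← [gostaplo/, sapro_an]


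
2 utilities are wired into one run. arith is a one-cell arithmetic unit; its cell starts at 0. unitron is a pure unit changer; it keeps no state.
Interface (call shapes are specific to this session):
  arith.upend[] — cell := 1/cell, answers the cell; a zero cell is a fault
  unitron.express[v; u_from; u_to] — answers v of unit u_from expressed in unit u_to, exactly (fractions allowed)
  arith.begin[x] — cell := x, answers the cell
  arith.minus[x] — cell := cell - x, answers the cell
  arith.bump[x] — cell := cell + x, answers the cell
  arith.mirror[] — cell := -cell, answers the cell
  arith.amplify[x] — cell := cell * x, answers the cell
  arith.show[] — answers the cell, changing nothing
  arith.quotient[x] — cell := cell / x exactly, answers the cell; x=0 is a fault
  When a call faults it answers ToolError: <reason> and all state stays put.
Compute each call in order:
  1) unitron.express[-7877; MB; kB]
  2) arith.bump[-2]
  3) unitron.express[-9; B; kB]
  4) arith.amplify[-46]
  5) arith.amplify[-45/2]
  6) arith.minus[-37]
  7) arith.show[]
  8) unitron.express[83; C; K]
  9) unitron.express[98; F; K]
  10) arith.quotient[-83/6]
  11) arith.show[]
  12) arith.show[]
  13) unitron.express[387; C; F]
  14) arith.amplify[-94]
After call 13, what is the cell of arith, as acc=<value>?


Now I run express passing v='-7877', u_from='MB', u_to='kB', → -7877000.
I call bump passing x='-2', yielding -2.
Now I run express passing v='-9', u_from='B', u_to='kB', yielding -9/1000.
I use amplify passing x='-46': 92.
I invoke amplify passing x='-45/2': -2070.
Now I run minus passing x='-37', → -2033.
Then show(), — result: -2033.
I use express passing v='83', u_from='C', u_to='K', yielding 7123/20.
I call express passing v='98', u_from='F', u_to='K', yielding 18589/60.
Using quotient passing x='-83/6', and get 12198/83.
I invoke show(), which returns 12198/83.
Invoking show(), yielding 12198/83.
I run express passing v='387', u_from='C', u_to='F', and observe 3643/5.
I run amplify passing x='-94', giving -1146612/83.

Answer: acc=12198/83


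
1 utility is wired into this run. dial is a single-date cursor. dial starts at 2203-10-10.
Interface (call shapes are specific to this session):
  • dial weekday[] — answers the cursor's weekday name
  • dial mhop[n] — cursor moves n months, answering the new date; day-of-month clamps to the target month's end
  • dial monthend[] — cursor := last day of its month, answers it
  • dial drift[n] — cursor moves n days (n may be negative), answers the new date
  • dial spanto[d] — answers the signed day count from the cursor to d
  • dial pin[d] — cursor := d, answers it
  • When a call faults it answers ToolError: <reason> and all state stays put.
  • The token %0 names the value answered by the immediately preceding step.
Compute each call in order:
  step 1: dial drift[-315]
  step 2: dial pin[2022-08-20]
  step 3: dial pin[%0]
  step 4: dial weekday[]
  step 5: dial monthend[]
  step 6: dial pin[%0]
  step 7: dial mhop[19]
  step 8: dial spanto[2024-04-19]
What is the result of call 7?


Answer: 2024-03-31

Derivation:
>> dial drift(n=-315)
<< 2202-11-29
>> dial pin(d=2022-08-20)
<< 2022-08-20
>> dial pin(d=%0)
<< 2022-08-20
>> dial weekday()
<< Saturday
>> dial monthend()
<< 2022-08-31
>> dial pin(d=%0)
<< 2022-08-31
>> dial mhop(n=19)
<< 2024-03-31
>> dial spanto(d=2024-04-19)
<< 19


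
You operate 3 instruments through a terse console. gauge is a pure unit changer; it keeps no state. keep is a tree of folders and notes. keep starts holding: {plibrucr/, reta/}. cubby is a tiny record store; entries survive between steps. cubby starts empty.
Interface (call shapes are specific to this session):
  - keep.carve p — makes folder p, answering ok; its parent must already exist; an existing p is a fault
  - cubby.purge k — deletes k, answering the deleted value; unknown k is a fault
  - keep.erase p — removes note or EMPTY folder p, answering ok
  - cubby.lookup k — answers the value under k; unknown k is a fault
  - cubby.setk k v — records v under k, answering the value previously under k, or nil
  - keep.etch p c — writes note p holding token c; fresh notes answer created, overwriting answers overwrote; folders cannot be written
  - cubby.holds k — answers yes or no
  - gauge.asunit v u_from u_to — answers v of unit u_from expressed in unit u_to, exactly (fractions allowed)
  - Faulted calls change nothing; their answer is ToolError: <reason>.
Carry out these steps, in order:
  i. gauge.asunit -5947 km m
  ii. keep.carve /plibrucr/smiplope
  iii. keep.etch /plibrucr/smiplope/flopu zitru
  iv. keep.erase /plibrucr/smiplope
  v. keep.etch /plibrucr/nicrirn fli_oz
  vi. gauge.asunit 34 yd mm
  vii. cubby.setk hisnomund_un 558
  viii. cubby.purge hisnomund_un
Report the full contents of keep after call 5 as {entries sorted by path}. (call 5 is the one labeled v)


// 1. gauge.asunit(v: -5947, u_from: km, u_to: m) -> -5947000
// 2. keep.carve(p: /plibrucr/smiplope) -> ok
// 3. keep.etch(p: /plibrucr/smiplope/flopu, c: zitru) -> created
// 4. keep.erase(p: /plibrucr/smiplope) -> ToolError: not empty
// 5. keep.etch(p: /plibrucr/nicrirn, c: fli_oz) -> created
// 6. gauge.asunit(v: 34, u_from: yd, u_to: mm) -> 155448/5
// 7. cubby.setk(k: hisnomund_un, v: 558) -> nil
// 8. cubby.purge(k: hisnomund_un) -> 558

Answer: {plibrucr/, plibrucr/nicrirn=fli_oz, plibrucr/smiplope/, plibrucr/smiplope/flopu=zitru, reta/}


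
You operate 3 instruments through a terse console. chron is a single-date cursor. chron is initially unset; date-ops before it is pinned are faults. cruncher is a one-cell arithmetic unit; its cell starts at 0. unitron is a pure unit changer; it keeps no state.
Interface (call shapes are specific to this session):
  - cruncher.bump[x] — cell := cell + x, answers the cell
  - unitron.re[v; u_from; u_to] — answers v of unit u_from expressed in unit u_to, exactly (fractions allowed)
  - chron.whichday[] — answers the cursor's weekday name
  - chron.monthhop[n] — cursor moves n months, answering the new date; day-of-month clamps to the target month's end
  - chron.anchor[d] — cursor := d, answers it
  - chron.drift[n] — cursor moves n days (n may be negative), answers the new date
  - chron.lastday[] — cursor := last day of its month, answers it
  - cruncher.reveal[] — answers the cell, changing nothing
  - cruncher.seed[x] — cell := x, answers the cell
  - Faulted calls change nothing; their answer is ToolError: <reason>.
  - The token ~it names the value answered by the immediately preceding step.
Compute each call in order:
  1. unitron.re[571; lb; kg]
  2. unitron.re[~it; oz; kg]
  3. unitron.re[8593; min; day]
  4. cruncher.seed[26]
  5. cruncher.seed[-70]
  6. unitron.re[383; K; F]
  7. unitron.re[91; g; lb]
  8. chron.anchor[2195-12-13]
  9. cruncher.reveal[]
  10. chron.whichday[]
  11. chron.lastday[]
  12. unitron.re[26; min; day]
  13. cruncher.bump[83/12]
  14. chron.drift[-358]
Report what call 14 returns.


·→ unitron.re(v='571', u_from='lb', u_to='kg')
·← 25900124327/100000000
·→ unitron.re(v='~it', u_from='oz', u_to='kg')
·← 1174809877677858499/160000000000000000
·→ unitron.re(v='8593', u_from='min', u_to='day')
·← 8593/1440
·→ cruncher.seed(x='26')
·← 26
·→ cruncher.seed(x='-70')
·← -70
·→ unitron.re(v='383', u_from='K', u_to='F')
·← 22973/100
·→ unitron.re(v='91', u_from='g', u_to='lb')
·← 1300000/6479891
·→ chron.anchor(d='2195-12-13')
·← 2195-12-13
·→ cruncher.reveal()
·← -70
·→ chron.whichday()
·← Sunday
·→ chron.lastday()
·← 2195-12-31
·→ unitron.re(v='26', u_from='min', u_to='day')
·← 13/720
·→ cruncher.bump(x='83/12')
·← -757/12
·→ chron.drift(n='-358')
·← 2195-01-07

Answer: 2195-01-07


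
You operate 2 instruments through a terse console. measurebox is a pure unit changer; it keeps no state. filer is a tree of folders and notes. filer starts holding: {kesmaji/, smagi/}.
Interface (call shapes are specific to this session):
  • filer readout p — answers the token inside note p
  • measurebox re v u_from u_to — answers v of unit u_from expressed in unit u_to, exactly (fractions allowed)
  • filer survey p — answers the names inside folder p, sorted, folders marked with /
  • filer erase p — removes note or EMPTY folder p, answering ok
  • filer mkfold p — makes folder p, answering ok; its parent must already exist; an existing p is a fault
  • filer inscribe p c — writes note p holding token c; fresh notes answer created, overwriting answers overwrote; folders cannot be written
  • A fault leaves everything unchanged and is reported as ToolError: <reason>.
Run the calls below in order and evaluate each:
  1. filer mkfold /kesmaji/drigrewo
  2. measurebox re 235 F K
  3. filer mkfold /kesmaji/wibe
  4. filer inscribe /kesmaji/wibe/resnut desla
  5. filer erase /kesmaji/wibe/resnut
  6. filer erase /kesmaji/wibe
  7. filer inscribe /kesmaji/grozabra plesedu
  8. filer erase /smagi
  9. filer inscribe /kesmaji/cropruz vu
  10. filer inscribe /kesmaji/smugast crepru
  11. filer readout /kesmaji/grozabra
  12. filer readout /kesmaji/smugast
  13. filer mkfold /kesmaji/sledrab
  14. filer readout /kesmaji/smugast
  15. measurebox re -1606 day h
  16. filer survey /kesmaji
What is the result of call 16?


>> filer mkfold(p: /kesmaji/drigrewo)
<< ok
>> measurebox re(v: 235, u_from: F, u_to: K)
<< 69467/180
>> filer mkfold(p: /kesmaji/wibe)
<< ok
>> filer inscribe(p: /kesmaji/wibe/resnut, c: desla)
<< created
>> filer erase(p: /kesmaji/wibe/resnut)
<< ok
>> filer erase(p: /kesmaji/wibe)
<< ok
>> filer inscribe(p: /kesmaji/grozabra, c: plesedu)
<< created
>> filer erase(p: /smagi)
<< ok
>> filer inscribe(p: /kesmaji/cropruz, c: vu)
<< created
>> filer inscribe(p: /kesmaji/smugast, c: crepru)
<< created
>> filer readout(p: /kesmaji/grozabra)
<< plesedu
>> filer readout(p: /kesmaji/smugast)
<< crepru
>> filer mkfold(p: /kesmaji/sledrab)
<< ok
>> filer readout(p: /kesmaji/smugast)
<< crepru
>> measurebox re(v: -1606, u_from: day, u_to: h)
<< -38544
>> filer survey(p: /kesmaji)
<< [cropruz, drigrewo/, grozabra, sledrab/, smugast]

Answer: [cropruz, drigrewo/, grozabra, sledrab/, smugast]


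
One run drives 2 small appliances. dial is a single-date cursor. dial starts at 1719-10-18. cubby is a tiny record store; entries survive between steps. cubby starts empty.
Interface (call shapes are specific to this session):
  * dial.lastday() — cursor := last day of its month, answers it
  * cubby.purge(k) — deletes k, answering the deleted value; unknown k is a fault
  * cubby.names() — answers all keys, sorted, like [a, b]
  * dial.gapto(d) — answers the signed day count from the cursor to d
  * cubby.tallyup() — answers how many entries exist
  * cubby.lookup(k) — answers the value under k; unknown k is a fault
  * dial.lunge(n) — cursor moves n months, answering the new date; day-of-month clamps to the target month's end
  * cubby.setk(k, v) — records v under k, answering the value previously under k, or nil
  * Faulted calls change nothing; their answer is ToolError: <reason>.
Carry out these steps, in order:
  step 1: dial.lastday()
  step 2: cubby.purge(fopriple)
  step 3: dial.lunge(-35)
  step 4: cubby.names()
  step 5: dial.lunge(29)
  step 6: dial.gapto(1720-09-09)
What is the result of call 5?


Answer: 1719-04-30

Derivation:
-- 1. dial.lastday() == 1719-10-31
-- 2. cubby.purge(k=fopriple) == ToolError: no such key fopriple
-- 3. dial.lunge(n=-35) == 1716-11-30
-- 4. cubby.names() == []
-- 5. dial.lunge(n=29) == 1719-04-30
-- 6. dial.gapto(d=1720-09-09) == 498


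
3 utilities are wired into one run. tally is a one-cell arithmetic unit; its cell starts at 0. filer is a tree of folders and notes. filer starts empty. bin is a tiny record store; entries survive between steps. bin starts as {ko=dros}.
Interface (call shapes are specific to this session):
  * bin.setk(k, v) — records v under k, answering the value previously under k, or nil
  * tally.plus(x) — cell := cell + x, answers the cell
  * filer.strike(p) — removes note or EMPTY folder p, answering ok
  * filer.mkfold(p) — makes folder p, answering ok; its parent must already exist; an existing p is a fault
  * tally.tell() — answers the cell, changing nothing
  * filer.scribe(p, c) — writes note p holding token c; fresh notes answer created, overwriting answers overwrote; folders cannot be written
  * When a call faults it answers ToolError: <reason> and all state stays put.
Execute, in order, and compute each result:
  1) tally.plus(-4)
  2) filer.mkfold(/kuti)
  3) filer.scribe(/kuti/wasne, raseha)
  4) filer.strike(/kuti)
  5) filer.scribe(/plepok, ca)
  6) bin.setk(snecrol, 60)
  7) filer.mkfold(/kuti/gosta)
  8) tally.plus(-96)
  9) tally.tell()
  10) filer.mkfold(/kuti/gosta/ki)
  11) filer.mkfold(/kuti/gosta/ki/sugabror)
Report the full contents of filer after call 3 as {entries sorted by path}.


==> plus(x=-4)
<== -4
==> mkfold(p=/kuti)
<== ok
==> scribe(p=/kuti/wasne, c=raseha)
<== created
==> strike(p=/kuti)
<== ToolError: not empty
==> scribe(p=/plepok, c=ca)
<== created
==> setk(k=snecrol, v=60)
<== nil
==> mkfold(p=/kuti/gosta)
<== ok
==> plus(x=-96)
<== -100
==> tell()
<== -100
==> mkfold(p=/kuti/gosta/ki)
<== ok
==> mkfold(p=/kuti/gosta/ki/sugabror)
<== ok

Answer: {kuti/, kuti/wasne=raseha}


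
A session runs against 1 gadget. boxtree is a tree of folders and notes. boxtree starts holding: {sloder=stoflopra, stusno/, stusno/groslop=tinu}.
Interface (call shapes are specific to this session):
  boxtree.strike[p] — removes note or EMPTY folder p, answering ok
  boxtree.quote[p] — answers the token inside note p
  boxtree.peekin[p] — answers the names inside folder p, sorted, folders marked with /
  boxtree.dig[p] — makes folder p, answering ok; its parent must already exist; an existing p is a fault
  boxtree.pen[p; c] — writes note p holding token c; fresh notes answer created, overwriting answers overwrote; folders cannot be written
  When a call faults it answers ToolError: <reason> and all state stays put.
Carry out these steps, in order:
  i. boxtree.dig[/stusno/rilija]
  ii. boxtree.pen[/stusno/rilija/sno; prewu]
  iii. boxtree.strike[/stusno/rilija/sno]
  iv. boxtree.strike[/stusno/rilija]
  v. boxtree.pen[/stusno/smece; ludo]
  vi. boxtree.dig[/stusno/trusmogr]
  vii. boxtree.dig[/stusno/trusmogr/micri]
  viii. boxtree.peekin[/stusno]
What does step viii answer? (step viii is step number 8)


Answer: [groslop, smece, trusmogr/]

Derivation:
>>> dig p→/stusno/rilija
= ok
>>> pen p→/stusno/rilija/sno c→prewu
= created
>>> strike p→/stusno/rilija/sno
= ok
>>> strike p→/stusno/rilija
= ok
>>> pen p→/stusno/smece c→ludo
= created
>>> dig p→/stusno/trusmogr
= ok
>>> dig p→/stusno/trusmogr/micri
= ok
>>> peekin p→/stusno
= [groslop, smece, trusmogr/]


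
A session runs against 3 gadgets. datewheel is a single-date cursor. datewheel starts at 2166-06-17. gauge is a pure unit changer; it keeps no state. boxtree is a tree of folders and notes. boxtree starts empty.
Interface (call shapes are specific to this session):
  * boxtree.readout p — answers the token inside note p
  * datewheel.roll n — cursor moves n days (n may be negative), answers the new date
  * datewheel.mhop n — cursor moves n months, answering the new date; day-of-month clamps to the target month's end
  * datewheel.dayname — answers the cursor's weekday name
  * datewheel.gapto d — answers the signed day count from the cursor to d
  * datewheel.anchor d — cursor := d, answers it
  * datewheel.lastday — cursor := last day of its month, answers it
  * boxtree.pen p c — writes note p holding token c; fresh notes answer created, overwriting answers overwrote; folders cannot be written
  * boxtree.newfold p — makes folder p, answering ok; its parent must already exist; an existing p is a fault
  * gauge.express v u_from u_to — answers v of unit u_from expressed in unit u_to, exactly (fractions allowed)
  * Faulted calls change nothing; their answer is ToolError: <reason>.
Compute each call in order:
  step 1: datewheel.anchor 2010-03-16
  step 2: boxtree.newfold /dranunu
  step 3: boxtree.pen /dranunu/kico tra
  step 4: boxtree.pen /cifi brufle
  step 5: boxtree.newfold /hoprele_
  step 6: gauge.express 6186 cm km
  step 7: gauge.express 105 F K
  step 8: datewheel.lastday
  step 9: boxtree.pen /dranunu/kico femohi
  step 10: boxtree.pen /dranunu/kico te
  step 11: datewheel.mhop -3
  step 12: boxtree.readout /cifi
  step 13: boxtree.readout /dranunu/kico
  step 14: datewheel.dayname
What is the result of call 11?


;; 1. anchor(d=2010-03-16) -> 2010-03-16
;; 2. newfold(p=/dranunu) -> ok
;; 3. pen(p=/dranunu/kico, c=tra) -> created
;; 4. pen(p=/cifi, c=brufle) -> created
;; 5. newfold(p=/hoprele_) -> ok
;; 6. express(v=6186, u_from=cm, u_to=km) -> 3093/50000
;; 7. express(v=105, u_from=F, u_to=K) -> 56467/180
;; 8. lastday() -> 2010-03-31
;; 9. pen(p=/dranunu/kico, c=femohi) -> overwrote
;; 10. pen(p=/dranunu/kico, c=te) -> overwrote
;; 11. mhop(n=-3) -> 2009-12-31
;; 12. readout(p=/cifi) -> brufle
;; 13. readout(p=/dranunu/kico) -> te
;; 14. dayname() -> Thursday

Answer: 2009-12-31


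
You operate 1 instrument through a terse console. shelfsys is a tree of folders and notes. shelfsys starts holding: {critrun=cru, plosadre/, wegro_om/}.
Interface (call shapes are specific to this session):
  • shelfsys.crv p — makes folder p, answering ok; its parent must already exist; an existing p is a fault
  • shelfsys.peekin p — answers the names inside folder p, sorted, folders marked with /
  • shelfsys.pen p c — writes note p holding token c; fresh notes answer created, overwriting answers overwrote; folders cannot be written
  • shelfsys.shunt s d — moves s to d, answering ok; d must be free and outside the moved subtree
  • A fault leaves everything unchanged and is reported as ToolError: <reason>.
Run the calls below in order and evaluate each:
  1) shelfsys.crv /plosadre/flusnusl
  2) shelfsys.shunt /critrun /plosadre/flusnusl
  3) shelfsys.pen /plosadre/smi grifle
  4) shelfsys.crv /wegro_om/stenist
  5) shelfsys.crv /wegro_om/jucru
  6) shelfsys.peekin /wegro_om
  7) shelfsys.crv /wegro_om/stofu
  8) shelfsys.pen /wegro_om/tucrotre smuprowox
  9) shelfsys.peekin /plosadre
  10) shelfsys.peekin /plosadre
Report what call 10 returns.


Answer: [flusnusl/, smi]

Derivation:
Act: shelfsys.crv[p→/plosadre/flusnusl]
Obs: ok
Act: shelfsys.shunt[s→/critrun; d→/plosadre/flusnusl]
Obs: ToolError: exists
Act: shelfsys.pen[p→/plosadre/smi; c→grifle]
Obs: created
Act: shelfsys.crv[p→/wegro_om/stenist]
Obs: ok
Act: shelfsys.crv[p→/wegro_om/jucru]
Obs: ok
Act: shelfsys.peekin[p→/wegro_om]
Obs: [jucru/, stenist/]
Act: shelfsys.crv[p→/wegro_om/stofu]
Obs: ok
Act: shelfsys.pen[p→/wegro_om/tucrotre; c→smuprowox]
Obs: created
Act: shelfsys.peekin[p→/plosadre]
Obs: [flusnusl/, smi]
Act: shelfsys.peekin[p→/plosadre]
Obs: [flusnusl/, smi]


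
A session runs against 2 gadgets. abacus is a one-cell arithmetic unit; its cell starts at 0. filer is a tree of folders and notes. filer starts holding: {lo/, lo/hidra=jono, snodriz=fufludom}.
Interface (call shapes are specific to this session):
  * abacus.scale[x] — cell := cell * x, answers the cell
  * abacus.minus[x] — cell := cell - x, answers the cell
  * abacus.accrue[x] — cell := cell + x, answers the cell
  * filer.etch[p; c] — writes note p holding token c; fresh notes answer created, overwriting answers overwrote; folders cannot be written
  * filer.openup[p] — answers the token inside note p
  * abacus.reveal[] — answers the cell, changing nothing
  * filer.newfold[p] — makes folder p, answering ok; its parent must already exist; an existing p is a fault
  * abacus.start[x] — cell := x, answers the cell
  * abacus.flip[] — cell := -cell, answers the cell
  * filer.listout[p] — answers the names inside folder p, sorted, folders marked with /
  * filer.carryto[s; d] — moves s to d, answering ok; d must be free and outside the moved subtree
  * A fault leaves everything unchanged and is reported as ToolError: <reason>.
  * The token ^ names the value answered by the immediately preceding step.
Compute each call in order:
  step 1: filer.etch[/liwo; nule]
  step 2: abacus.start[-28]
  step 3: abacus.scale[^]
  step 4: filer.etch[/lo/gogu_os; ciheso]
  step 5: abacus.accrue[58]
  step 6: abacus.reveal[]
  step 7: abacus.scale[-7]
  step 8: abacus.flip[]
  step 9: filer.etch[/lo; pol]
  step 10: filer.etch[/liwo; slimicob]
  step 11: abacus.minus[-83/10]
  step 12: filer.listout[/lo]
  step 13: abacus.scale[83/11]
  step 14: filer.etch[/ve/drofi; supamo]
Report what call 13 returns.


Answer: 4898909/110

Derivation:
Do: filer.etch[p: /liwo; c: nule]
See: created
Do: abacus.start[x: -28]
See: -28
Do: abacus.scale[x: ^]
See: 784
Do: filer.etch[p: /lo/gogu_os; c: ciheso]
See: created
Do: abacus.accrue[x: 58]
See: 842
Do: abacus.reveal[]
See: 842
Do: abacus.scale[x: -7]
See: -5894
Do: abacus.flip[]
See: 5894
Do: filer.etch[p: /lo; c: pol]
See: ToolError: is a directory
Do: filer.etch[p: /liwo; c: slimicob]
See: overwrote
Do: abacus.minus[x: -83/10]
See: 59023/10
Do: filer.listout[p: /lo]
See: [gogu_os, hidra]
Do: abacus.scale[x: 83/11]
See: 4898909/110
Do: filer.etch[p: /ve/drofi; c: supamo]
See: ToolError: no parent


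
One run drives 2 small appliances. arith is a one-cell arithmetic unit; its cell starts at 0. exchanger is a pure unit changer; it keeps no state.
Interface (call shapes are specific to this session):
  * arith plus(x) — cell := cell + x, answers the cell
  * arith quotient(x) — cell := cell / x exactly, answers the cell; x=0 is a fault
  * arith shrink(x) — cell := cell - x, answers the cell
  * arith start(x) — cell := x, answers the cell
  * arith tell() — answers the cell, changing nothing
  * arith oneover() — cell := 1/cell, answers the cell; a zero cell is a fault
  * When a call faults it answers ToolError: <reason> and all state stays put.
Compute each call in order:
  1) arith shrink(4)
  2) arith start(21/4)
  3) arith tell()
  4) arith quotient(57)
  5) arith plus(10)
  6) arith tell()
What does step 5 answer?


I run arith shrink on x='4', which returns -4.
Calling arith start on x='21/4', and get 21/4.
I try arith tell, yielding 21/4.
Calling arith quotient on x='57', giving 7/76.
I use arith plus on x='10': 767/76.
I run arith tell, yielding 767/76.

Answer: 767/76


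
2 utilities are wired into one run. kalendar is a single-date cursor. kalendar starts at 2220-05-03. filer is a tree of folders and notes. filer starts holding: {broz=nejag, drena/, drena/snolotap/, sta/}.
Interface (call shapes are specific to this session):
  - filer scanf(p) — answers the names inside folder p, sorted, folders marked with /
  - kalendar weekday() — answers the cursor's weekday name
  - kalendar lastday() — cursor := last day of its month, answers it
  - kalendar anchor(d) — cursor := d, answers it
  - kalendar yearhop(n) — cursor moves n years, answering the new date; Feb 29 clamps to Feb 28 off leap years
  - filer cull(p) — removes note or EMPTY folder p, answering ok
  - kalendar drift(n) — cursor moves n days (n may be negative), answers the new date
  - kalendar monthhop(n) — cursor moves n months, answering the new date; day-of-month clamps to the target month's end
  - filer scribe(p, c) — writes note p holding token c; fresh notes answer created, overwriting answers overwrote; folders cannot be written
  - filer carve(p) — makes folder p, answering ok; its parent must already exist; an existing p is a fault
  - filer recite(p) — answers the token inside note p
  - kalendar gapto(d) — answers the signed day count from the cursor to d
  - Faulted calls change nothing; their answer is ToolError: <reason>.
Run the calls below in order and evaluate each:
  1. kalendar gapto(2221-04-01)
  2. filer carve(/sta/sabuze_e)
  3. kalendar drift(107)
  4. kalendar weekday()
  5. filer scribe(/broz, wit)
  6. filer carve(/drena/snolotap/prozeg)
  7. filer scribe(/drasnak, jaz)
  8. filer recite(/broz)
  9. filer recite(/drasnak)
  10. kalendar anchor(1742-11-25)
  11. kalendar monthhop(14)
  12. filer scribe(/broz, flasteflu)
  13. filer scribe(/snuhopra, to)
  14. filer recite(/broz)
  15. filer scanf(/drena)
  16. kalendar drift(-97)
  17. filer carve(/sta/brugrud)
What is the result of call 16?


Answer: 1743-10-20

Derivation:
! kalendar gapto(d='2221-04-01') => 333
! filer carve(p='/sta/sabuze_e') => ok
! kalendar drift(n='107') => 2220-08-18
! kalendar weekday() => Friday
! filer scribe(p='/broz', c='wit') => overwrote
! filer carve(p='/drena/snolotap/prozeg') => ok
! filer scribe(p='/drasnak', c='jaz') => created
! filer recite(p='/broz') => wit
! filer recite(p='/drasnak') => jaz
! kalendar anchor(d='1742-11-25') => 1742-11-25
! kalendar monthhop(n='14') => 1744-01-25
! filer scribe(p='/broz', c='flasteflu') => overwrote
! filer scribe(p='/snuhopra', c='to') => created
! filer recite(p='/broz') => flasteflu
! filer scanf(p='/drena') => [snolotap/]
! kalendar drift(n='-97') => 1743-10-20
! filer carve(p='/sta/brugrud') => ok


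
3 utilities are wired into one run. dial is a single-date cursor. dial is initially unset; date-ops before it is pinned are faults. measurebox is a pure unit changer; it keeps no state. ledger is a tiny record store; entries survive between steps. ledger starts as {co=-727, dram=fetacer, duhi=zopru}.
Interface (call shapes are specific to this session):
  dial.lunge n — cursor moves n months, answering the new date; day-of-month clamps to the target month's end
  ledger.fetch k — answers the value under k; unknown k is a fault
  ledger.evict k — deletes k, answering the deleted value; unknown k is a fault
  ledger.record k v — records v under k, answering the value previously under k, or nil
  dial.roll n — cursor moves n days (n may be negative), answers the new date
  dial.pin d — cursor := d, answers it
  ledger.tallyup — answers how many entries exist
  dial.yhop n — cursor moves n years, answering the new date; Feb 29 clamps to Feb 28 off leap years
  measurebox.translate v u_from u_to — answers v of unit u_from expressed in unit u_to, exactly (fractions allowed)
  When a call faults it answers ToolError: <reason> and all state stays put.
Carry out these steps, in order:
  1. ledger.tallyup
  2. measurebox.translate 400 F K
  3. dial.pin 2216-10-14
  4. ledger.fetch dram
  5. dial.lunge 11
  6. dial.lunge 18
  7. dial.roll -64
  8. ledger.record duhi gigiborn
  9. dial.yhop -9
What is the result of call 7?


Answer: 2219-01-09

Derivation:
// 1. ledger.tallyup() -> 3
// 2. measurebox.translate(400, F, K) -> 85967/180
// 3. dial.pin(2216-10-14) -> 2216-10-14
// 4. ledger.fetch(dram) -> fetacer
// 5. dial.lunge(11) -> 2217-09-14
// 6. dial.lunge(18) -> 2219-03-14
// 7. dial.roll(-64) -> 2219-01-09
// 8. ledger.record(duhi, gigiborn) -> zopru
// 9. dial.yhop(-9) -> 2210-01-09


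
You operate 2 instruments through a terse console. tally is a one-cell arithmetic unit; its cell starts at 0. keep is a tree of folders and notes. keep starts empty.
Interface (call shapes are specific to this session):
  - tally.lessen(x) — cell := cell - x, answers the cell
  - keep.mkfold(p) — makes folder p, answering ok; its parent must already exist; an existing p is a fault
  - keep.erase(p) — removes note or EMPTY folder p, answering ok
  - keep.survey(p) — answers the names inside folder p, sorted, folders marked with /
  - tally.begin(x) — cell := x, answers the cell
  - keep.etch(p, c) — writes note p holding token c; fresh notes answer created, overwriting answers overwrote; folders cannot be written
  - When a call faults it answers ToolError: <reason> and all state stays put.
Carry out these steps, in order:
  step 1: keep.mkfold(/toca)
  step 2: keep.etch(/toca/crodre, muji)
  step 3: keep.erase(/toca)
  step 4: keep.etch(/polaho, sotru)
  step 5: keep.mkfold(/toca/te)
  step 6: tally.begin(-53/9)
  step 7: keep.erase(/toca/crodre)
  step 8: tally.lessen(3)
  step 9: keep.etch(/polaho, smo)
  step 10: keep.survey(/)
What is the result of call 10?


Answer: [polaho, toca/]

Derivation:
-> keep.mkfold(p='/toca')
<- ok
-> keep.etch(p='/toca/crodre', c='muji')
<- created
-> keep.erase(p='/toca')
<- ToolError: not empty
-> keep.etch(p='/polaho', c='sotru')
<- created
-> keep.mkfold(p='/toca/te')
<- ok
-> tally.begin(x='-53/9')
<- -53/9
-> keep.erase(p='/toca/crodre')
<- ok
-> tally.lessen(x='3')
<- -80/9
-> keep.etch(p='/polaho', c='smo')
<- overwrote
-> keep.survey(p='/')
<- [polaho, toca/]
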